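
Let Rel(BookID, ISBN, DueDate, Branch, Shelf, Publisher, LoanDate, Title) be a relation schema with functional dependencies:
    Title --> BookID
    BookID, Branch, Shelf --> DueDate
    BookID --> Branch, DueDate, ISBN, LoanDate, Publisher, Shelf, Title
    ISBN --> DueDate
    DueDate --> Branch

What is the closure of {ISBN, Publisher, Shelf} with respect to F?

Start with {ISBN, Publisher, Shelf}.
ISBN --> DueDate applies; add {DueDate} → now {DueDate, ISBN, Publisher, Shelf}.
DueDate --> Branch applies; add {Branch} → now {Branch, DueDate, ISBN, Publisher, Shelf}.
No further FD applies.

{Branch, DueDate, ISBN, Publisher, Shelf}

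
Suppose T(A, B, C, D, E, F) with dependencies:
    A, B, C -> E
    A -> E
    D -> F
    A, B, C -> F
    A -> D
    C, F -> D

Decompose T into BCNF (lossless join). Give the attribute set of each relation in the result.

{A, B, C}; {A, D, E}; {D, F}

Candidate key of the original relation: {A, B, C}.
Within {A, B, C, D, E, F}: {A}⁺ ∩ {A, B, C, D, E, F} = {A, D, E, F}, not the whole set, so A -> D, E, F violates BCNF; decompose into {A, D, E, F} and {A, B, C}.
Within {A, D, E, F}: {D}⁺ ∩ {A, D, E, F} = {D, F}, not the whole set, so D -> F violates BCNF; decompose into {D, F} and {A, D, E}.
{D, F}: every determinant is a superkey — BCNF.
{A, D, E}: every determinant is a superkey — BCNF.
{A, B, C}: every determinant is a superkey — BCNF.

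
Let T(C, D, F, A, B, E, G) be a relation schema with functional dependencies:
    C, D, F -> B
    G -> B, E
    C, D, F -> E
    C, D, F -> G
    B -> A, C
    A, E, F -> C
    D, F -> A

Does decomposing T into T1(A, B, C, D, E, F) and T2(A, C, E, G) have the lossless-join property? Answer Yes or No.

Common attributes: {A, C, E}; their closure is {A, C, E}.
T1 ⊄ {A, C, E} and T2 ⊄ {A, C, E}, so the split is lossy.

No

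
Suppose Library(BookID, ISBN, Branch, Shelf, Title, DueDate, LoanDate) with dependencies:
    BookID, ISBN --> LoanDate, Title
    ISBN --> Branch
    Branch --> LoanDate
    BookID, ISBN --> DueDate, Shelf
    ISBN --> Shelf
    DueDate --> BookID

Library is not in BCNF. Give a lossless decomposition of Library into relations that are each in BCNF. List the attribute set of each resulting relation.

{BookID, DueDate}; {Branch, ISBN, Shelf}; {Branch, LoanDate}; {DueDate, ISBN, Title}

Candidate keys of the original relation: {BookID, ISBN}, {DueDate, ISBN}.
In {BookID, Branch, DueDate, ISBN, LoanDate, Shelf, Title}, {ISBN} is not a superkey ({ISBN}⁺ restricted to this set is {Branch, ISBN, LoanDate, Shelf}), so split on ISBN --> Branch, LoanDate, Shelf into {Branch, ISBN, LoanDate, Shelf} and {BookID, DueDate, ISBN, Title}.
In {Branch, ISBN, LoanDate, Shelf}, {Branch} is not a superkey ({Branch}⁺ restricted to this set is {Branch, LoanDate}), so split on Branch --> LoanDate into {Branch, LoanDate} and {Branch, ISBN, Shelf}.
{Branch, LoanDate} has no BCNF violation.
{Branch, ISBN, Shelf} has no BCNF violation.
In {BookID, DueDate, ISBN, Title}, {DueDate} is not a superkey ({DueDate}⁺ restricted to this set is {BookID, DueDate}), so split on DueDate --> BookID into {BookID, DueDate} and {DueDate, ISBN, Title}.
{BookID, DueDate} has no BCNF violation.
{DueDate, ISBN, Title} has no BCNF violation.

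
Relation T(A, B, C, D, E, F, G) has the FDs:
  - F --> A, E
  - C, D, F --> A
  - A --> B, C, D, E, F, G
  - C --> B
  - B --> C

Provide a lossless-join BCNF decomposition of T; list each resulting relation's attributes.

Candidate keys of the original relation: {A}, {F}.
In {A, B, C, D, E, F, G}, {C} is not a superkey ({C}⁺ restricted to this set is {B, C}), so split on C --> B into {B, C} and {A, C, D, E, F, G}.
{B, C} has no BCNF violation.
{A, C, D, E, F, G} has no BCNF violation.

{A, C, D, E, F, G}; {B, C}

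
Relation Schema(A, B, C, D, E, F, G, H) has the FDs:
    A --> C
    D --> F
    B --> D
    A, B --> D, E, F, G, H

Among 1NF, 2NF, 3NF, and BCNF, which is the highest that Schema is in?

1NF

Candidate key: {A, B}. Prime attributes: {A, B}.
For A --> C we have {A}⁺ = {A, C}; {A} is not a superkey, so BCNF fails.
Because {C} is non-prime and the left side of A --> C is not a superkey, the relation is not in 3NF.
Since {A} ⊂ {A, B} and {A}⁺ ⊇ {C} with {C} non-prime, there is a partial dependency; 2NF fails.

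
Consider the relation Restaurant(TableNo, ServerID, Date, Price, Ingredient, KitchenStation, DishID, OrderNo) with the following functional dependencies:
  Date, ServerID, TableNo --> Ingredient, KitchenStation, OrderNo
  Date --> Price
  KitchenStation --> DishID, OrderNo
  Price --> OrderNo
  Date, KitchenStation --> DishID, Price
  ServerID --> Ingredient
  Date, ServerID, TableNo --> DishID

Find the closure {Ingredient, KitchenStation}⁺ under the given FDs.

Start with {Ingredient, KitchenStation}.
KitchenStation --> DishID, OrderNo applies; add {DishID, OrderNo} → now {DishID, Ingredient, KitchenStation, OrderNo}.
No further FD applies.

{DishID, Ingredient, KitchenStation, OrderNo}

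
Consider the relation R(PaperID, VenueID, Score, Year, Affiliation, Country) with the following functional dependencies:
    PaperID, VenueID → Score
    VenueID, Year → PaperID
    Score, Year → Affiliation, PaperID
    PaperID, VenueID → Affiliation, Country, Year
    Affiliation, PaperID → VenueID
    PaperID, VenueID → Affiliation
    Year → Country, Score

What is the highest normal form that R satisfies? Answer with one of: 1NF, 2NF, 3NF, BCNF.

BCNF

Candidate keys: {Affiliation, PaperID}, {PaperID, VenueID}, {Year}. Prime attributes: {Affiliation, PaperID, VenueID, Year}.
The left-hand side of every FD is a superkey, so BCNF is satisfied.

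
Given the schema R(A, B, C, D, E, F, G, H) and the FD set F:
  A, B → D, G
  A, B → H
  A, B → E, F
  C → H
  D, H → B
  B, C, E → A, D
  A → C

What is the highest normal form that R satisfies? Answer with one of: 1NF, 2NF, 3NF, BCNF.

1NF

Candidate keys: {A, B}, {A, D}, {B, C, E}, {C, D, E}. Prime attributes: {A, B, C, D, E}.
For C → H we have {C}⁺ = {C, H}; {C} is not a superkey, so BCNF fails.
C → H has non-prime {H} on the right and a non-superkey on the left, so 3NF fails.
The proper key subset {A} of {A, B} determines non-prime {H}, so the relation is not even in 2NF.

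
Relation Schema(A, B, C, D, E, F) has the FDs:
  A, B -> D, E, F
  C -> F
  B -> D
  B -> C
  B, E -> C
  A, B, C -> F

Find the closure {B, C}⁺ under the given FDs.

{B, C, D, F}

Start with {B, C}.
C -> F applies; add {F} → now {B, C, F}.
B -> D applies; add {D} → now {B, C, D, F}.
No further FD applies.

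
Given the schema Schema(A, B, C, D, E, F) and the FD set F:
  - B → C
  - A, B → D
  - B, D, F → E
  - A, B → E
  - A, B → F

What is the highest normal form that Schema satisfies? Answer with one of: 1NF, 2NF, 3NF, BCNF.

1NF

Candidate key: {A, B}. Prime attributes: {A, B}.
B → C breaks BCNF: {B}⁺ = {B, C}, so {B} is not a superkey.
Because {C} is non-prime and the left side of B → C is not a superkey, the relation is not in 3NF.
Since {B} ⊂ {A, B} and {B}⁺ ⊇ {C} with {C} non-prime, there is a partial dependency; 2NF fails.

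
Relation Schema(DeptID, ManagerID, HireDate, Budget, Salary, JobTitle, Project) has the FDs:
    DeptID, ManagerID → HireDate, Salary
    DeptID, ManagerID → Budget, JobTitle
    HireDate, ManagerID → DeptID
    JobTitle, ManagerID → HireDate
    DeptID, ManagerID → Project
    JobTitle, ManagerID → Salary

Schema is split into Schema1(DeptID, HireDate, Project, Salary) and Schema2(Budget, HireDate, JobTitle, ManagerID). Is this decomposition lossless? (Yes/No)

Schema1 ∩ Schema2 = {HireDate}; its closure under F is {HireDate}.
Neither Schema1 nor Schema2 is contained in that closure, so the decomposition is lossy.

No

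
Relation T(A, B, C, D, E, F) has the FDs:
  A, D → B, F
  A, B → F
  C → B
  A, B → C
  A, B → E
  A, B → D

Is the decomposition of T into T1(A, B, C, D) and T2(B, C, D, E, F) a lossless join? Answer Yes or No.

Common attributes: {B, C, D}; their closure is {B, C, D}.
Neither T1 nor T2 is contained in that closure, so the decomposition is lossy.

No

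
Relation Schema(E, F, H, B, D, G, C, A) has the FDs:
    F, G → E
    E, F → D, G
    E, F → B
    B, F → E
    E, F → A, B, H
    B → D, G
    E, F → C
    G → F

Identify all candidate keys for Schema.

{B}, {E, F}, {G}

{B}⁺ = {A, B, C, D, E, F, G, H}, which is every attribute, so {B} is a candidate key.
{G}⁺ = {A, B, C, D, E, F, G, H}, which is every attribute, so {G} is a candidate key.
{E, F}⁺ = {A, B, C, D, E, F, G, H}, which is every attribute, so {E, F} is a candidate key.
Any other superkey properly contains one of these, so there are no further candidate keys.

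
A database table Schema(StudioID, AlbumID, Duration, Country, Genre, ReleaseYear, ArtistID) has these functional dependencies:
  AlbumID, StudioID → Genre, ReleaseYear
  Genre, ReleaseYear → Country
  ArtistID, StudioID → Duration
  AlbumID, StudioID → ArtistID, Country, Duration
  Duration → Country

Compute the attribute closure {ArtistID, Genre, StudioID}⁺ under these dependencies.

{ArtistID, Country, Duration, Genre, StudioID}

Start with {ArtistID, Genre, StudioID}.
ArtistID, StudioID → Duration applies; add {Duration} → now {ArtistID, Duration, Genre, StudioID}.
Duration → Country applies; add {Country} → now {ArtistID, Country, Duration, Genre, StudioID}.
No further FD applies.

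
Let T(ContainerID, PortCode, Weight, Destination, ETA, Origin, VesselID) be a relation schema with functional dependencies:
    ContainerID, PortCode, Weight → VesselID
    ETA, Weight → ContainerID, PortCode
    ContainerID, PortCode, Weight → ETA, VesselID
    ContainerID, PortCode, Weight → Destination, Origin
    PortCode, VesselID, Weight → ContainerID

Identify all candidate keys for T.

No FD produces {Weight}, so it must be in every candidate key.
Closure of {ETA, Weight} is {ContainerID, Destination, ETA, Origin, PortCode, VesselID, Weight}, the whole schema; {ETA, Weight} is a candidate key.
Closure of {ContainerID, PortCode, Weight} is {ContainerID, Destination, ETA, Origin, PortCode, VesselID, Weight}, the whole schema; {ContainerID, PortCode, Weight} is a candidate key.
Closure of {PortCode, VesselID, Weight} is {ContainerID, Destination, ETA, Origin, PortCode, VesselID, Weight}, the whole schema; {PortCode, VesselID, Weight} is a candidate key.
These are minimal and exhaustive — every other superkey contains one of them.

{ContainerID, PortCode, Weight}, {ETA, Weight}, {PortCode, VesselID, Weight}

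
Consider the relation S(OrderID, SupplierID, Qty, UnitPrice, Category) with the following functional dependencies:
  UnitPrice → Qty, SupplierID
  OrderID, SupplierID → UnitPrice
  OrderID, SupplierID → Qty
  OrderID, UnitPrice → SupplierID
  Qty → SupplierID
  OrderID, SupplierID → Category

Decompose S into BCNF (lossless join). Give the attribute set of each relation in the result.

{Category, OrderID, UnitPrice}; {Qty, SupplierID}; {Qty, UnitPrice}

Candidate keys of the original relation: {OrderID, Qty}, {OrderID, SupplierID}, {OrderID, UnitPrice}.
{Category, OrderID, Qty, SupplierID, UnitPrice}: {UnitPrice} determines {Qty, SupplierID, UnitPrice} here but is not a superkey — split on UnitPrice → Qty, SupplierID, giving {Qty, SupplierID, UnitPrice} and {Category, OrderID, UnitPrice}.
{Qty, SupplierID, UnitPrice}: {Qty} determines {Qty, SupplierID} here but is not a superkey — split on Qty → SupplierID, giving {Qty, SupplierID} and {Qty, UnitPrice}.
{Qty, SupplierID} has no BCNF violation.
{Qty, UnitPrice} has no BCNF violation.
{Category, OrderID, UnitPrice} has no BCNF violation.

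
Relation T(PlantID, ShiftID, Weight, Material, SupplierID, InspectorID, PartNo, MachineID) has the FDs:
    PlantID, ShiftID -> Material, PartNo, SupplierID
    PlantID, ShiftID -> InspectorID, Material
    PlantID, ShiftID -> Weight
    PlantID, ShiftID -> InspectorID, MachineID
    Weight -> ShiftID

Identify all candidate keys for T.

{PlantID} never appears on the right of any FD, so every key must include it.
{PlantID, ShiftID}⁺ = {InspectorID, MachineID, Material, PartNo, PlantID, ShiftID, SupplierID, Weight} — all of the relation — so {PlantID, ShiftID} is a candidate key.
{PlantID, Weight}⁺ = {InspectorID, MachineID, Material, PartNo, PlantID, ShiftID, SupplierID, Weight} — all of the relation — so {PlantID, Weight} is a candidate key.
These are minimal and exhaustive — every other superkey contains one of them.

{PlantID, ShiftID}, {PlantID, Weight}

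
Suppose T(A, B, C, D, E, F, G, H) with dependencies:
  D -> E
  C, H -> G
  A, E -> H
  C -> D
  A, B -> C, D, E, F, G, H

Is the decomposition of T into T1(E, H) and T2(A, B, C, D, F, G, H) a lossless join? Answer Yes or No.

The shared attributes are {H} and {H}⁺ = {H}.
Neither T1 nor T2 is contained in that closure, so the decomposition is lossy.

No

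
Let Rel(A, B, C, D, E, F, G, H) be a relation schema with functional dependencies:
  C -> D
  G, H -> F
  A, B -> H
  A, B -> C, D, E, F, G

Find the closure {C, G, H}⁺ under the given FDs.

{C, D, F, G, H}

Start with {C, G, H}.
C -> D applies; add {D} → now {C, D, G, H}.
G, H -> F applies; add {F} → now {C, D, F, G, H}.
No further FD applies.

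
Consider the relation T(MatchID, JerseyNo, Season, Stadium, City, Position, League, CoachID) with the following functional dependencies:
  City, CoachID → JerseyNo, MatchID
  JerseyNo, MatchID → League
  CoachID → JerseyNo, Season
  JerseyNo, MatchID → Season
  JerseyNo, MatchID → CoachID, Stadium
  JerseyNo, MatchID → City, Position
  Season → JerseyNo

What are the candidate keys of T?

{City, CoachID}⁺ = {City, CoachID, JerseyNo, League, MatchID, Position, Season, Stadium} — all of the relation — so {City, CoachID} is a candidate key.
{CoachID, MatchID}⁺ = {City, CoachID, JerseyNo, League, MatchID, Position, Season, Stadium} — all of the relation — so {CoachID, MatchID} is a candidate key.
{JerseyNo, MatchID}⁺ = {City, CoachID, JerseyNo, League, MatchID, Position, Season, Stadium} — all of the relation — so {JerseyNo, MatchID} is a candidate key.
{MatchID, Season}⁺ = {City, CoachID, JerseyNo, League, MatchID, Position, Season, Stadium} — all of the relation — so {MatchID, Season} is a candidate key.
Any other superkey properly contains one of these, so there are no further candidate keys.

{City, CoachID}, {CoachID, MatchID}, {JerseyNo, MatchID}, {MatchID, Season}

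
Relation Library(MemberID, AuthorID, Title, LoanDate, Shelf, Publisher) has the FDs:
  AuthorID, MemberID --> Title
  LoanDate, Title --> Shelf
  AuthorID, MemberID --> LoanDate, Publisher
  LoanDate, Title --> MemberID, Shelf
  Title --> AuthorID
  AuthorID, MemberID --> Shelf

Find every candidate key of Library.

{AuthorID, MemberID}⁺ = {AuthorID, LoanDate, MemberID, Publisher, Shelf, Title}, which is every attribute, so {AuthorID, MemberID} is a candidate key.
{LoanDate, Title}⁺ = {AuthorID, LoanDate, MemberID, Publisher, Shelf, Title}, which is every attribute, so {LoanDate, Title} is a candidate key.
{MemberID, Title}⁺ = {AuthorID, LoanDate, MemberID, Publisher, Shelf, Title}, which is every attribute, so {MemberID, Title} is a candidate key.
No proper subset of any of these is a key, and no other minimal superkey exists.

{AuthorID, MemberID}, {LoanDate, Title}, {MemberID, Title}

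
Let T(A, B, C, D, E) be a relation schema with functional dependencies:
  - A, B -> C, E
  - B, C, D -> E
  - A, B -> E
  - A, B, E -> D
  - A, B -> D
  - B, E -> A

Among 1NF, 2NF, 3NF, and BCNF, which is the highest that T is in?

Candidate keys: {A, B}, {B, C, D}, {B, E}. Prime attributes: {A, B, C, D, E}.
The left-hand side of every FD is a superkey, so BCNF is satisfied.

BCNF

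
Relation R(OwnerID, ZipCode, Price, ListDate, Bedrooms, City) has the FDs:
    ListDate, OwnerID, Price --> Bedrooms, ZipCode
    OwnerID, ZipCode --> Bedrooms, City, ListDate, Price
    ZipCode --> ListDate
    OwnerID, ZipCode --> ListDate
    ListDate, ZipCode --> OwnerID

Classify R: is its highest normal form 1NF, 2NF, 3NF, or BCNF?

BCNF

Candidate keys: {ListDate, OwnerID, Price}, {ZipCode}. Prime attributes: {ListDate, OwnerID, Price, ZipCode}.
Each dependency's left side is a superkey — BCNF holds.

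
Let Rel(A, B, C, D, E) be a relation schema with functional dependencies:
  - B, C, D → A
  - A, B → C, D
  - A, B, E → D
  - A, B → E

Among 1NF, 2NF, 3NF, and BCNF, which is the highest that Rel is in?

BCNF

Candidate keys: {A, B}, {B, C, D}. Prime attributes: {A, B, C, D}.
Every FD has a superkey on the left, so the relation is in BCNF.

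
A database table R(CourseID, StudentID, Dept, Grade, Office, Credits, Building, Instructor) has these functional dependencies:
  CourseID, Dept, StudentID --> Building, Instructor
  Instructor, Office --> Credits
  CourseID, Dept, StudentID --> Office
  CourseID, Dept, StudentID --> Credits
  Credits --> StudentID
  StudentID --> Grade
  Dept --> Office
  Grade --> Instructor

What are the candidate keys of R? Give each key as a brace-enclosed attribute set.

No FD produces {CourseID, Dept}, so they must be in every candidate key.
Closure of {CourseID, Credits, Dept} is {Building, CourseID, Credits, Dept, Grade, Instructor, Office, StudentID}, the whole schema; {CourseID, Credits, Dept} is a candidate key.
Closure of {CourseID, Dept, Grade} is {Building, CourseID, Credits, Dept, Grade, Instructor, Office, StudentID}, the whole schema; {CourseID, Dept, Grade} is a candidate key.
Closure of {CourseID, Dept, Instructor} is {Building, CourseID, Credits, Dept, Grade, Instructor, Office, StudentID}, the whole schema; {CourseID, Dept, Instructor} is a candidate key.
Closure of {CourseID, Dept, StudentID} is {Building, CourseID, Credits, Dept, Grade, Instructor, Office, StudentID}, the whole schema; {CourseID, Dept, StudentID} is a candidate key.
No proper subset of any of these is a key, and no other minimal superkey exists.

{CourseID, Credits, Dept}, {CourseID, Dept, Grade}, {CourseID, Dept, Instructor}, {CourseID, Dept, StudentID}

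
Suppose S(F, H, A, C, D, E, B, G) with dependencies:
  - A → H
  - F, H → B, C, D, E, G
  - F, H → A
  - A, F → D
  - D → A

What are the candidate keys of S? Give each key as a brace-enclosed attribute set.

{F} never appears on the right of any FD, so every key must include it.
{A, F} is a candidate key since {A, F}⁺ = {A, B, C, D, E, F, G, H} covers every attribute.
{D, F} is a candidate key since {D, F}⁺ = {A, B, C, D, E, F, G, H} covers every attribute.
{F, H} is a candidate key since {F, H}⁺ = {A, B, C, D, E, F, G, H} covers every attribute.
Any other superkey properly contains one of these, so there are no further candidate keys.

{A, F}, {D, F}, {F, H}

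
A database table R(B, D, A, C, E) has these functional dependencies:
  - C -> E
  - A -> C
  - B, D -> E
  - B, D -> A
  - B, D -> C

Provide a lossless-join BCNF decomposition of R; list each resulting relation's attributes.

{A, B, D}; {A, C}; {C, E}

Candidate key of the original relation: {B, D}.
{A, B, C, D, E}: {C} determines {C, E} here but is not a superkey — split on C -> E, giving {C, E} and {A, B, C, D}.
{C, E}: every determinant is a superkey — BCNF.
{A, B, C, D}: {A} determines {A, C} here but is not a superkey — split on A -> C, giving {A, C} and {A, B, D}.
{A, C}: every determinant is a superkey — BCNF.
{A, B, D}: every determinant is a superkey — BCNF.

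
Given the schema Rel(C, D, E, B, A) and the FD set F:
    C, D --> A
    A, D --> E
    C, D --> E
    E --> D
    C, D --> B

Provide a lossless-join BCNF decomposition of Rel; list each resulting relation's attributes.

Candidate keys of the original relation: {C, D}, {C, E}.
Within {A, B, C, D, E}: {A, D}⁺ ∩ {A, B, C, D, E} = {A, D, E}, not the whole set, so A, D --> E violates BCNF; decompose into {A, D, E} and {A, B, C, D}.
Within {A, D, E}: {E}⁺ ∩ {A, D, E} = {D, E}, not the whole set, so E --> D violates BCNF; decompose into {D, E} and {A, E}.
{D, E} has no BCNF violation.
{A, E} has no BCNF violation.
{A, B, C, D} has no BCNF violation.

{A, B, C, D}; {A, E}; {D, E}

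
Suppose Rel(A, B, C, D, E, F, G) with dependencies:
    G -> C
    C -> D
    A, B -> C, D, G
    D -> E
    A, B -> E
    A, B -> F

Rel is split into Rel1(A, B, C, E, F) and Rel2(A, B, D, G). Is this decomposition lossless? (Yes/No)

Yes

Common attributes: {A, B}; their closure is {A, B, C, D, E, F, G}.
Rel1 is contained in that closure, so Rel1 ∩ Rel2 -> Rel1 holds and the join is lossless.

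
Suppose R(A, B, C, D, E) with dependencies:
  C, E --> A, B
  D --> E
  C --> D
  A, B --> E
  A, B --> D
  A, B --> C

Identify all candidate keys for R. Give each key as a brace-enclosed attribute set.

{C} is a candidate key since {C}⁺ = {A, B, C, D, E} covers every attribute.
{A, B} is a candidate key since {A, B}⁺ = {A, B, C, D, E} covers every attribute.
Any other superkey properly contains one of these, so there are no further candidate keys.

{A, B}, {C}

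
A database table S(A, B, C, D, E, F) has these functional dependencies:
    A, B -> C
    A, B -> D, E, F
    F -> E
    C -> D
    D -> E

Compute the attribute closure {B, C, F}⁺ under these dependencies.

Start with {B, C, F}.
F -> E applies; add {E} → now {B, C, E, F}.
C -> D applies; add {D} → now {B, C, D, E, F}.
No further FD applies.

{B, C, D, E, F}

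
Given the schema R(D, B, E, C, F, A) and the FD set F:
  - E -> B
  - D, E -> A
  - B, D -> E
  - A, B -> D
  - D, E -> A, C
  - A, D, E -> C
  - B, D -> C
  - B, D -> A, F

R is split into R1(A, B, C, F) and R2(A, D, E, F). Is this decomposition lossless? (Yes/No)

Common attributes: {A, F}; their closure is {A, F}.
Neither R1 nor R2 is contained in that closure, so the decomposition is lossy.

No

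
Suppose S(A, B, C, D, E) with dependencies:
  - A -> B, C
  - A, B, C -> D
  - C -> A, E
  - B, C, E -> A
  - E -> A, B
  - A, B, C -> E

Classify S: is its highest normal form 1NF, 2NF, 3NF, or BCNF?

BCNF

Candidate keys: {A}, {C}, {E}. Prime attributes: {A, C, E}.
Each dependency's left side is a superkey — BCNF holds.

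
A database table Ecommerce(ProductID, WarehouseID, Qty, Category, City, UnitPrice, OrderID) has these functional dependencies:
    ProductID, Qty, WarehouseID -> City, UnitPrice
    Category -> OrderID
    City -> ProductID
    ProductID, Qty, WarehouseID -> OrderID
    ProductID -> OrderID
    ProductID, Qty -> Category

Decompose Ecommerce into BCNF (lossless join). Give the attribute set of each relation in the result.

Candidate keys of the original relation: {City, Qty, WarehouseID}, {ProductID, Qty, WarehouseID}.
Within {Category, City, OrderID, ProductID, Qty, UnitPrice, WarehouseID}: {Category}⁺ ∩ {Category, City, OrderID, ProductID, Qty, UnitPrice, WarehouseID} = {Category, OrderID}, not the whole set, so Category -> OrderID violates BCNF; decompose into {Category, OrderID} and {Category, City, ProductID, Qty, UnitPrice, WarehouseID}.
{Category, OrderID}: every determinant is a superkey — BCNF.
Within {Category, City, ProductID, Qty, UnitPrice, WarehouseID}: {City}⁺ ∩ {Category, City, ProductID, Qty, UnitPrice, WarehouseID} = {City, ProductID}, not the whole set, so City -> ProductID violates BCNF; decompose into {City, ProductID} and {Category, City, Qty, UnitPrice, WarehouseID}.
{City, ProductID}: every determinant is a superkey — BCNF.
Within {Category, City, Qty, UnitPrice, WarehouseID}: {City, Qty}⁺ ∩ {Category, City, Qty, UnitPrice, WarehouseID} = {Category, City, Qty}, not the whole set, so City, Qty -> Category violates BCNF; decompose into {Category, City, Qty} and {City, Qty, UnitPrice, WarehouseID}.
{Category, City, Qty}: every determinant is a superkey — BCNF.
{City, Qty, UnitPrice, WarehouseID}: every determinant is a superkey — BCNF.

{Category, City, Qty}; {Category, OrderID}; {City, ProductID}; {City, Qty, UnitPrice, WarehouseID}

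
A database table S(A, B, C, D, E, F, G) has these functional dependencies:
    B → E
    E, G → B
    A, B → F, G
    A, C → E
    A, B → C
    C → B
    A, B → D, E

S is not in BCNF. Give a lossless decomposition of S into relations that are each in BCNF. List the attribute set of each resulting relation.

{A, C, D, F, G}; {B, C}; {B, E}

Candidate keys of the original relation: {A, B}, {A, C}, {A, E, G}.
In {A, B, C, D, E, F, G}, {B} is not a superkey ({B}⁺ restricted to this set is {B, E}), so split on B → E into {B, E} and {A, B, C, D, F, G}.
{B, E}: every determinant is a superkey — BCNF.
In {A, B, C, D, F, G}, {C} is not a superkey ({C}⁺ restricted to this set is {B, C}), so split on C → B into {B, C} and {A, C, D, F, G}.
{B, C}: every determinant is a superkey — BCNF.
{A, C, D, F, G}: every determinant is a superkey — BCNF.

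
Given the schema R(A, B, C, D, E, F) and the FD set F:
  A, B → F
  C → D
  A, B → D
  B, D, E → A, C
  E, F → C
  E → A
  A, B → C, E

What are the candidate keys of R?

{A, B}, {B, E}

{B} never appears on the right of any FD, so every key must include it.
{A, B}⁺ = {A, B, C, D, E, F} — all of the relation — so {A, B} is a candidate key.
{B, E}⁺ = {A, B, C, D, E, F} — all of the relation — so {B, E} is a candidate key.
Any other superkey properly contains one of these, so there are no further candidate keys.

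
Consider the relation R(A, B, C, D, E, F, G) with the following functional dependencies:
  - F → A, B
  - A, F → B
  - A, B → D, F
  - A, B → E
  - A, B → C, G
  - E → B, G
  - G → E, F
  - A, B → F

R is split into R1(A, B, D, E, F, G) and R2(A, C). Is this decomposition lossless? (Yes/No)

No

Common attributes: {A}; their closure is {A}.
R1 ⊄ {A} and R2 ⊄ {A}, so the split is lossy.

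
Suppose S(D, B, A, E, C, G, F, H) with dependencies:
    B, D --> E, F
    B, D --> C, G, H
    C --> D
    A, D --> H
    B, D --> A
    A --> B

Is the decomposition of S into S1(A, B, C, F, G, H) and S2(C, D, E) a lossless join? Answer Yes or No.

Common attributes: {C}; their closure is {C, D}.
S1 ⊄ {C, D} and S2 ⊄ {C, D}, so the split is lossy.

No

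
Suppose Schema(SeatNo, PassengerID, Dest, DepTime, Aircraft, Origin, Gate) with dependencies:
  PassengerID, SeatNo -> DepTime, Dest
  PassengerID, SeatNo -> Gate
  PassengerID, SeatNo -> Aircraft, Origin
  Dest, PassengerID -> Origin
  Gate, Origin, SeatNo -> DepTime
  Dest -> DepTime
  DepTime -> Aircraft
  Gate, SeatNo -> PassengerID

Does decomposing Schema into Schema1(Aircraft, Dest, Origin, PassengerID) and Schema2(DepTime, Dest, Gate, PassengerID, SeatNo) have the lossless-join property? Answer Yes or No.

The shared attributes are {Dest, PassengerID} and {Dest, PassengerID}⁺ = {Aircraft, DepTime, Dest, Origin, PassengerID}.
Schema1 is contained in that closure, so Schema1 ∩ Schema2 -> Schema1 holds and the join is lossless.

Yes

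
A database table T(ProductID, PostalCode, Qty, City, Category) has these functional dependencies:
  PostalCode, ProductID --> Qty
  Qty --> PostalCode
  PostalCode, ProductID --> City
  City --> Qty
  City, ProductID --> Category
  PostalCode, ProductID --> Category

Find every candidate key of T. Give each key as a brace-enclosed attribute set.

Attributes never on any right-hand side: {ProductID} — every candidate key must contain it.
{City, ProductID}⁺ = {Category, City, PostalCode, ProductID, Qty} — all of the relation — so {City, ProductID} is a candidate key.
{PostalCode, ProductID}⁺ = {Category, City, PostalCode, ProductID, Qty} — all of the relation — so {PostalCode, ProductID} is a candidate key.
{ProductID, Qty}⁺ = {Category, City, PostalCode, ProductID, Qty} — all of the relation — so {ProductID, Qty} is a candidate key.
These are minimal and exhaustive — every other superkey contains one of them.

{City, ProductID}, {PostalCode, ProductID}, {ProductID, Qty}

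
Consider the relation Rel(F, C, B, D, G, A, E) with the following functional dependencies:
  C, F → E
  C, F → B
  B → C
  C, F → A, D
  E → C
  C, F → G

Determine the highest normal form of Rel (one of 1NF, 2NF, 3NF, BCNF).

Candidate keys: {B, F}, {C, F}, {E, F}. Prime attributes: {B, C, E, F}.
B → C: {B}⁺ = {B, C}, which is not all of the attributes, so the left side is not a superkey — BCNF is violated.
Its right-hand attributes {C} are all prime, as are those of every other non-superkey FD — the relation is in 3NF.

3NF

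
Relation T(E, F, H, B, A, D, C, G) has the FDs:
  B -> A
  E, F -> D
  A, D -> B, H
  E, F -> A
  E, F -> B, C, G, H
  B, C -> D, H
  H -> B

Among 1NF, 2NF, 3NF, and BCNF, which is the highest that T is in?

Candidate key: {E, F}. Prime attributes: {E, F}.
B -> A: {B}⁺ = {A, B}, which is not all of the attributes, so the left side is not a superkey — BCNF is violated.
B -> A has non-prime {A} on the right and a non-superkey on the left, so 3NF fails.
No proper subset of a key has a non-prime attribute in its closure, so there is no partial dependency; 2NF holds.

2NF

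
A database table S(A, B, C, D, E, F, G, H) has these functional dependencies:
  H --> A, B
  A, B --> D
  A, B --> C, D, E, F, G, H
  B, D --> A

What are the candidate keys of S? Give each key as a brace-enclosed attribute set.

{A, B}, {B, D}, {H}

{H} is a candidate key since {H}⁺ = {A, B, C, D, E, F, G, H} covers every attribute.
{A, B} is a candidate key since {A, B}⁺ = {A, B, C, D, E, F, G, H} covers every attribute.
{B, D} is a candidate key since {B, D}⁺ = {A, B, C, D, E, F, G, H} covers every attribute.
These are minimal and exhaustive — every other superkey contains one of them.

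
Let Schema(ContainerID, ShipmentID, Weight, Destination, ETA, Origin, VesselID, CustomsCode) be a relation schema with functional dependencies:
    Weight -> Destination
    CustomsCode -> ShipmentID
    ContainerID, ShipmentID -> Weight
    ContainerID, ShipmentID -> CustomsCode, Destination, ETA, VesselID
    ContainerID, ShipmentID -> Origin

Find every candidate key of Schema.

{ContainerID} never appears on the right of any FD, so every key must include it.
{ContainerID, CustomsCode} is a candidate key since {ContainerID, CustomsCode}⁺ = {ContainerID, CustomsCode, Destination, ETA, Origin, ShipmentID, VesselID, Weight} covers every attribute.
{ContainerID, ShipmentID} is a candidate key since {ContainerID, ShipmentID}⁺ = {ContainerID, CustomsCode, Destination, ETA, Origin, ShipmentID, VesselID, Weight} covers every attribute.
No proper subset of any of these is a key, and no other minimal superkey exists.

{ContainerID, CustomsCode}, {ContainerID, ShipmentID}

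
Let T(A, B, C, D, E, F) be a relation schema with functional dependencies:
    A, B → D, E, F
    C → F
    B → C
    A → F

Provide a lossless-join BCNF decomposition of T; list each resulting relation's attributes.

Candidate key of the original relation: {A, B}.
{A, B, C, D, E, F}: {C} determines {C, F} here but is not a superkey — split on C → F, giving {C, F} and {A, B, C, D, E}.
{C, F} has no BCNF violation.
{A, B, C, D, E}: {B} determines {B, C} here but is not a superkey — split on B → C, giving {B, C} and {A, B, D, E}.
{B, C} has no BCNF violation.
{A, B, D, E} has no BCNF violation.

{A, B, D, E}; {B, C}; {C, F}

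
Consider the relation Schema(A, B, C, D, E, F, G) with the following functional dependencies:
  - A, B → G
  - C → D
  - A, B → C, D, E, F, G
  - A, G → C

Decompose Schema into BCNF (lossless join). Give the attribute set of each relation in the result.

{A, B, E, F, G}; {A, C, G}; {C, D}

Candidate key of the original relation: {A, B}.
In {A, B, C, D, E, F, G}, {C} is not a superkey ({C}⁺ restricted to this set is {C, D}), so split on C → D into {C, D} and {A, B, C, E, F, G}.
{C, D} has no BCNF violation.
In {A, B, C, E, F, G}, {A, G} is not a superkey ({A, G}⁺ restricted to this set is {A, C, G}), so split on A, G → C into {A, C, G} and {A, B, E, F, G}.
{A, C, G} has no BCNF violation.
{A, B, E, F, G} has no BCNF violation.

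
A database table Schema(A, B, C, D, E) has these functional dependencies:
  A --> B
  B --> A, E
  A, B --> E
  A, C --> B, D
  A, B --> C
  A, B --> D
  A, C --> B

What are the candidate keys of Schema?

{A}, {B}

{A}⁺ = {A, B, C, D, E} — all of the relation — so {A} is a candidate key.
{B}⁺ = {A, B, C, D, E} — all of the relation — so {B} is a candidate key.
These are minimal and exhaustive — every other superkey contains one of them.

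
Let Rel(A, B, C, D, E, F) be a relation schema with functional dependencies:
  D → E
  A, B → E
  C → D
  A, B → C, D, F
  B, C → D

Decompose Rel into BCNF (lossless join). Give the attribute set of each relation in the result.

{A, B, C, F}; {C, D}; {D, E}

Candidate key of the original relation: {A, B}.
{A, B, C, D, E, F}: {D} determines {D, E} here but is not a superkey — split on D → E, giving {D, E} and {A, B, C, D, F}.
{D, E} is in BCNF.
{A, B, C, D, F}: {C} determines {C, D} here but is not a superkey — split on C → D, giving {C, D} and {A, B, C, F}.
{C, D} is in BCNF.
{A, B, C, F} is in BCNF.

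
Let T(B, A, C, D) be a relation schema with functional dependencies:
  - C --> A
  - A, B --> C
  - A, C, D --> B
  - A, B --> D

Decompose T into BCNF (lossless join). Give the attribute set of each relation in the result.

{A, C}; {B, C, D}

Candidate keys of the original relation: {A, B}, {B, C}, {C, D}.
In {A, B, C, D}, {C} is not a superkey ({C}⁺ restricted to this set is {A, C}), so split on C --> A into {A, C} and {B, C, D}.
{A, C} has no BCNF violation.
{B, C, D} has no BCNF violation.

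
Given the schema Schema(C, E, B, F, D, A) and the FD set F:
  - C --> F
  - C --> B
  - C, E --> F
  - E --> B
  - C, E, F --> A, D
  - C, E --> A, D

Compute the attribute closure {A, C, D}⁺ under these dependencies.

{A, B, C, D, F}

Start with {A, C, D}.
C --> F applies; add {F} → now {A, C, D, F}.
C --> B applies; add {B} → now {A, B, C, D, F}.
No further FD applies.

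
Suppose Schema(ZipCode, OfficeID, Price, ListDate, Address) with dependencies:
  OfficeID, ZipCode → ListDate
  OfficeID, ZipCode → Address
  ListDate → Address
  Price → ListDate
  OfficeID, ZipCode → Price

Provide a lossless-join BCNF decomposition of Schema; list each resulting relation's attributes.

{Address, ListDate}; {ListDate, Price}; {OfficeID, Price, ZipCode}

Candidate key of the original relation: {OfficeID, ZipCode}.
Within {Address, ListDate, OfficeID, Price, ZipCode}: {ListDate}⁺ ∩ {Address, ListDate, OfficeID, Price, ZipCode} = {Address, ListDate}, not the whole set, so ListDate → Address violates BCNF; decompose into {Address, ListDate} and {ListDate, OfficeID, Price, ZipCode}.
{Address, ListDate}: every determinant is a superkey — BCNF.
Within {ListDate, OfficeID, Price, ZipCode}: {Price}⁺ ∩ {ListDate, OfficeID, Price, ZipCode} = {ListDate, Price}, not the whole set, so Price → ListDate violates BCNF; decompose into {ListDate, Price} and {OfficeID, Price, ZipCode}.
{ListDate, Price}: every determinant is a superkey — BCNF.
{OfficeID, Price, ZipCode}: every determinant is a superkey — BCNF.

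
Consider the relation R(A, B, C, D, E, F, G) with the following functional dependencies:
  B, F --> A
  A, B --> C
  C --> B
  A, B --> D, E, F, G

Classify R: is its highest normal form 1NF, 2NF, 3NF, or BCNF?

3NF

Candidate keys: {A, B}, {A, C}, {B, F}, {C, F}. Prime attributes: {A, B, C, F}.
C --> B: {C}⁺ = {B, C}, which is not all of the attributes, so the left side is not a superkey — BCNF is violated.
Since {B} ⊆ prime attributes and every other non-superkey FD also has a prime right side, the schema is in 3NF.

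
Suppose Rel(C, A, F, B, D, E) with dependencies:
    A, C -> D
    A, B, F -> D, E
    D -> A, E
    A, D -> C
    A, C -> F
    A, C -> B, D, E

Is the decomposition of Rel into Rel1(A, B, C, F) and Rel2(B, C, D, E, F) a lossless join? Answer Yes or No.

Rel1 ∩ Rel2 = {B, C, F}; its closure under F is {B, C, F}.
The closure covers neither Rel1 nor Rel2 entirely; the join is not lossless.

No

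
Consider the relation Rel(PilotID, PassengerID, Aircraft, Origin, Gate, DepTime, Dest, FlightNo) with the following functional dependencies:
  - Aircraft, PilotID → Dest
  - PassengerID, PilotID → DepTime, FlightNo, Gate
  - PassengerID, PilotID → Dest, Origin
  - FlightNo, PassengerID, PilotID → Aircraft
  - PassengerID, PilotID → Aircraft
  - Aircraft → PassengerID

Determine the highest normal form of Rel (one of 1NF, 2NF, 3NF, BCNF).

3NF

Candidate keys: {Aircraft, PilotID}, {PassengerID, PilotID}. Prime attributes: {Aircraft, PassengerID, PilotID}.
For Aircraft → PassengerID we have {Aircraft}⁺ = {Aircraft, PassengerID}; {Aircraft} is not a superkey, so BCNF fails.
But every attribute on its right side ({PassengerID}) is prime, and the same holds for every other non-superkey FD, so 3NF still holds.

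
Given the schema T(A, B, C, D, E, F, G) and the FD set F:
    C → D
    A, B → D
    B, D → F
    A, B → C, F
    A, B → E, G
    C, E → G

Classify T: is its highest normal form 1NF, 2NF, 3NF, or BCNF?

Candidate key: {A, B}. Prime attributes: {A, B}.
C → D breaks BCNF: {C}⁺ = {C, D}, so {C} is not a superkey.
C → D determines the non-prime attribute {D} from a non-superkey — 3NF is violated.
Checking every proper subset of each key, none determines a non-prime attribute — 2NF is satisfied.

2NF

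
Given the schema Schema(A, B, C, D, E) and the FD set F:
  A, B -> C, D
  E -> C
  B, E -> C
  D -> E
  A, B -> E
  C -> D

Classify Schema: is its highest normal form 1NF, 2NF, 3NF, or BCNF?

2NF

Candidate key: {A, B}. Prime attributes: {A, B}.
E -> C breaks BCNF: {E}⁺ = {C, D, E}, so {E} is not a superkey.
E -> C determines the non-prime attribute {C} from a non-superkey — 3NF is violated.
Checking every proper subset of each key, none determines a non-prime attribute — 2NF is satisfied.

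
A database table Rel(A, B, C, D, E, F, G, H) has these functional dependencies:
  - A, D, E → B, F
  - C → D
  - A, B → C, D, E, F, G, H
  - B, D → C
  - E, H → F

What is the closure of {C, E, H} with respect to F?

Start with {C, E, H}.
C → D applies; add {D} → now {C, D, E, H}.
E, H → F applies; add {F} → now {C, D, E, F, H}.
No further FD applies.

{C, D, E, F, H}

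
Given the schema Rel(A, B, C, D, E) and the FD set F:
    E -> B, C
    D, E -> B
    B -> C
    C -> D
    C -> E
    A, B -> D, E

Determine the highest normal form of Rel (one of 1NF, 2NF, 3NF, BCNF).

Candidate keys: {A, B}, {A, C}, {A, E}. Prime attributes: {A, B, C, E}.
E -> B, C: {E}⁺ = {B, C, D, E}, which is not all of the attributes, so the left side is not a superkey — BCNF is violated.
C -> D determines the non-prime attribute {D} from a non-superkey — 3NF is violated.
Since {B} ⊂ {A, B} and {B}⁺ ⊇ {D} with {D} non-prime, there is a partial dependency; 2NF fails.

1NF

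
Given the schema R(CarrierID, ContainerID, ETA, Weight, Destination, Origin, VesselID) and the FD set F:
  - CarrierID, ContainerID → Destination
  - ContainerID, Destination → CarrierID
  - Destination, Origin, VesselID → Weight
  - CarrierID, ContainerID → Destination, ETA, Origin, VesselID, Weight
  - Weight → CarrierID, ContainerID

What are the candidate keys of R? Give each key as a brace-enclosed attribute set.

{CarrierID, ContainerID}, {ContainerID, Destination}, {Destination, Origin, VesselID}, {Weight}

{Weight}⁺ = {CarrierID, ContainerID, Destination, ETA, Origin, VesselID, Weight}, which is every attribute, so {Weight} is a candidate key.
{CarrierID, ContainerID}⁺ = {CarrierID, ContainerID, Destination, ETA, Origin, VesselID, Weight}, which is every attribute, so {CarrierID, ContainerID} is a candidate key.
{ContainerID, Destination}⁺ = {CarrierID, ContainerID, Destination, ETA, Origin, VesselID, Weight}, which is every attribute, so {ContainerID, Destination} is a candidate key.
{Destination, Origin, VesselID}⁺ = {CarrierID, ContainerID, Destination, ETA, Origin, VesselID, Weight}, which is every attribute, so {Destination, Origin, VesselID} is a candidate key.
Any other superkey properly contains one of these, so there are no further candidate keys.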